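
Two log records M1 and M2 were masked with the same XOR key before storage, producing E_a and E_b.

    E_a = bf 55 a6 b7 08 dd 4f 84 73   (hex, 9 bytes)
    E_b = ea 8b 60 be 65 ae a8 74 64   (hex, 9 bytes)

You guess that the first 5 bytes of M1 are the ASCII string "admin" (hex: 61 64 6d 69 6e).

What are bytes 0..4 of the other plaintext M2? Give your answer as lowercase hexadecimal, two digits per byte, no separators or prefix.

First, E_a ⊕ E_b = (M1 ⊕ K) ⊕ (M2 ⊕ K) = M1 ⊕ M2, so the key drops out. Then M2 = (M1 ⊕ M2) ⊕ M1 over the first 5 bytes.
byte 0: (bf ⊕ ea) ⊕ 61 = 55 ⊕ 61 = 34
byte 1: (55 ⊕ 8b) ⊕ 64 = de ⊕ 64 = ba
byte 2: (a6 ⊕ 60) ⊕ 6d = c6 ⊕ 6d = ab
byte 3: (b7 ⊕ be) ⊕ 69 = 09 ⊕ 69 = 60
byte 4: (08 ⊕ 65) ⊕ 6e = 6d ⊕ 6e = 03

34baab6003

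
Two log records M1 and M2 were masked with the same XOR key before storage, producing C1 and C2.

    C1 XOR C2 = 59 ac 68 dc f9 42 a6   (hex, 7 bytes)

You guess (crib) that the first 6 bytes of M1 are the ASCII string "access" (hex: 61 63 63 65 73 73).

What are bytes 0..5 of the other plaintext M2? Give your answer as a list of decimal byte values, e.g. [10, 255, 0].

[56, 207, 11, 185, 138, 49]

Since C1 ⊕ C2 = M1 ⊕ M2, XORing with the guessed M1 bytes yields the corresponding M2 bytes: M2 = (C1 ⊕ C2) ⊕ M1.
byte 0:  89 ^  97 =  56
byte 1: 172 ^  99 = 207
byte 2: 104 ^  99 =  11
byte 3: 220 ^ 101 = 185
byte 4: 249 ^ 115 = 138
byte 5:  66 ^ 115 =  49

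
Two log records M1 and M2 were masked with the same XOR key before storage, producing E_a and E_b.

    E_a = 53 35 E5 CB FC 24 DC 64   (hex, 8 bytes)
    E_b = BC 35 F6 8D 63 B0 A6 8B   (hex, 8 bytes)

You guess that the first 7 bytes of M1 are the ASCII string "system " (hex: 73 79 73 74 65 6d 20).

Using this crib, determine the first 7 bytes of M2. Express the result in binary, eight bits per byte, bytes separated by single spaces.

10011100 01111001 01100000 00110010 11111010 11111001 01011010

First, E_a ⊕ E_b = (M1 ⊕ K) ⊕ (M2 ⊕ K) = M1 ⊕ M2, so the key drops out. Then M2 = (M1 ⊕ M2) ⊕ M1 over the first 7 bytes.
byte 0: (53 ⊕ bc) ⊕ 73 = ef ⊕ 73 = 9c
byte 1: (35 ⊕ 35) ⊕ 79 = 00 ⊕ 79 = 79
byte 2: (e5 ⊕ f6) ⊕ 73 = 13 ⊕ 73 = 60
byte 3: (cb ⊕ 8d) ⊕ 74 = 46 ⊕ 74 = 32
byte 4: (fc ⊕ 63) ⊕ 65 = 9f ⊕ 65 = fa
byte 5: (24 ⊕ b0) ⊕ 6d = 94 ⊕ 6d = f9
byte 6: (dc ⊕ a6) ⊕ 20 = 7a ⊕ 20 = 5a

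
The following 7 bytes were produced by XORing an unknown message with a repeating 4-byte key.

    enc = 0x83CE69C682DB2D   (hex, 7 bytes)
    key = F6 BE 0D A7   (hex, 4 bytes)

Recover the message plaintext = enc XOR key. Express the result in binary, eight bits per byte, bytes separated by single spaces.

The 4-byte key repeats, so the effective keystream is f6 be 0d a7 f6 be 0d.
byte 0: 83 ⊕ f6 = 75
byte 1: ce ⊕ be = 70
byte 2: 69 ⊕ 0d = 64
byte 3: c6 ⊕ a7 = 61
byte 4: 82 ⊕ f6 = 74
byte 5: db ⊕ be = 65
byte 6: 2d ⊕ 0d = 20

01110101 01110000 01100100 01100001 01110100 01100101 00100000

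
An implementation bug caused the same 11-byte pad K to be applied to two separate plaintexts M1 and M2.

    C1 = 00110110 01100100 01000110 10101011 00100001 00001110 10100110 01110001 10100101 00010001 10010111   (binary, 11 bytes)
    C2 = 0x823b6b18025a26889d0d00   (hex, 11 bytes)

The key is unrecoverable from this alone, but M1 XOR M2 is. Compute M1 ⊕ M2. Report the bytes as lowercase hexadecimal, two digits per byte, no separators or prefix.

b45f2db3235480f9381c97

C1 ⊕ C2 = (M1 ⊕ K) ⊕ (M2 ⊕ K) = M1 ⊕ M2 — the shared key cancels under XOR.
36 xor 82 = b4
64 xor 3b = 5f
46 xor 6b = 2d
ab xor 18 = b3
21 xor 02 = 23
0e xor 5a = 54
a6 xor 26 = 80
71 xor 88 = f9
a5 xor 9d = 38
11 xor 0d = 1c
97 xor 00 = 97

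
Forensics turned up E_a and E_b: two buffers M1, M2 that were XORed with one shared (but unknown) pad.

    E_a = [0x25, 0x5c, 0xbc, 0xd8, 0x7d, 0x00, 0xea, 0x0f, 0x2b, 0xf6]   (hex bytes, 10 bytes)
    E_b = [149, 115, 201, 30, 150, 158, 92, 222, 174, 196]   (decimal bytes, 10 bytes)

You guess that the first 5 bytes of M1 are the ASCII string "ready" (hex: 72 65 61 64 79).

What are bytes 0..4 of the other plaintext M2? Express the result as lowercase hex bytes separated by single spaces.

First, E_a ⊕ E_b = (M1 ⊕ K) ⊕ (M2 ⊕ K) = M1 ⊕ M2, so the key drops out. Then M2 = (M1 ⊕ M2) ⊕ M1 over the first 5 bytes.
byte 0: (25 ^ 95) ^ 72 = b0 ^ 72 = c2
byte 1: (5c ^ 73) ^ 65 = 2f ^ 65 = 4a
byte 2: (bc ^ c9) ^ 61 = 75 ^ 61 = 14
byte 3: (d8 ^ 1e) ^ 64 = c6 ^ 64 = a2
byte 4: (7d ^ 96) ^ 79 = eb ^ 79 = 92

c2 4a 14 a2 92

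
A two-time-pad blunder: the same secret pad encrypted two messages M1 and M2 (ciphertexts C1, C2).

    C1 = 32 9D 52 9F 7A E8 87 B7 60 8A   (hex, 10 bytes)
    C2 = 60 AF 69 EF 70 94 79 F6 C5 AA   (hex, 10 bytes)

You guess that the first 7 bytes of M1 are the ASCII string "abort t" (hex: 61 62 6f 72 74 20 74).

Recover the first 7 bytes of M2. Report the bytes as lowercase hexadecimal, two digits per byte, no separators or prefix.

335054027e5c8a

First, C1 ⊕ C2 = (M1 ⊕ K) ⊕ (M2 ⊕ K) = M1 ⊕ M2, so the key drops out. Then M2 = (M1 ⊕ M2) ⊕ M1 over the first 7 bytes.
byte 0: (32 XOR 60) XOR 61 = 52 XOR 61 = 33
byte 1: (9d XOR af) XOR 62 = 32 XOR 62 = 50
byte 2: (52 XOR 69) XOR 6f = 3b XOR 6f = 54
byte 3: (9f XOR ef) XOR 72 = 70 XOR 72 = 02
byte 4: (7a XOR 70) XOR 74 = 0a XOR 74 = 7e
byte 5: (e8 XOR 94) XOR 20 = 7c XOR 20 = 5c
byte 6: (87 XOR 79) XOR 74 = fe XOR 74 = 8a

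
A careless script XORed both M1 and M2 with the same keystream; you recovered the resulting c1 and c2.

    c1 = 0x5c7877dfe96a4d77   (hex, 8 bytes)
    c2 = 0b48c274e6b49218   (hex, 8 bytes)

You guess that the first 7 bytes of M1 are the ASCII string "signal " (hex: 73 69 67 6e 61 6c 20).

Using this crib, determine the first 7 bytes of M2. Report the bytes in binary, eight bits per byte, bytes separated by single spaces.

00100100 01011001 11010010 11000101 01101110 10110010 11111111

First, c1 ⊕ c2 = (M1 ⊕ K) ⊕ (M2 ⊕ K) = M1 ⊕ M2, so the key drops out. Then M2 = (M1 ⊕ M2) ⊕ M1 over the first 7 bytes.
byte 0: (5c XOR 0b) XOR 73 = 57 XOR 73 = 24
byte 1: (78 XOR 48) XOR 69 = 30 XOR 69 = 59
byte 2: (77 XOR c2) XOR 67 = b5 XOR 67 = d2
byte 3: (df XOR 74) XOR 6e = ab XOR 6e = c5
byte 4: (e9 XOR e6) XOR 61 = 0f XOR 61 = 6e
byte 5: (6a XOR b4) XOR 6c = de XOR 6c = b2
byte 6: (4d XOR 92) XOR 20 = df XOR 20 = ff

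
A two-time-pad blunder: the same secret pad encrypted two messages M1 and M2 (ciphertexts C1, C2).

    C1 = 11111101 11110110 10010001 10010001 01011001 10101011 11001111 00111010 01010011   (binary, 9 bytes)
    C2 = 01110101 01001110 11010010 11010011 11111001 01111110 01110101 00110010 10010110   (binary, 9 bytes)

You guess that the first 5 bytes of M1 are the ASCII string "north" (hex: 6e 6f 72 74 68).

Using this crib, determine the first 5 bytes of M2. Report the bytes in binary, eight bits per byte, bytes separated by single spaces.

First, C1 ⊕ C2 = (M1 ⊕ K) ⊕ (M2 ⊕ K) = M1 ⊕ M2, so the key drops out. Then M2 = (M1 ⊕ M2) ⊕ M1 over the first 5 bytes.
byte 0: (fd XOR 75) XOR 6e = 88 XOR 6e = e6
byte 1: (f6 XOR 4e) XOR 6f = b8 XOR 6f = d7
byte 2: (91 XOR d2) XOR 72 = 43 XOR 72 = 31
byte 3: (91 XOR d3) XOR 74 = 42 XOR 74 = 36
byte 4: (59 XOR f9) XOR 68 = a0 XOR 68 = c8

11100110 11010111 00110001 00110110 11001000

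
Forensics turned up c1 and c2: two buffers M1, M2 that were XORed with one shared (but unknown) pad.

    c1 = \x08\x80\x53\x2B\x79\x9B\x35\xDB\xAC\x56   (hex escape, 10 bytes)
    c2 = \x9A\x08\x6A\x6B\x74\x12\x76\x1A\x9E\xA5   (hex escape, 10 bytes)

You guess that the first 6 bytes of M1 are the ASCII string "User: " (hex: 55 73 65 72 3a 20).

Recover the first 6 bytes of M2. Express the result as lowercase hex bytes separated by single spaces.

First, c1 ⊕ c2 = (M1 ⊕ K) ⊕ (M2 ⊕ K) = M1 ⊕ M2, so the key drops out. Then M2 = (M1 ⊕ M2) ⊕ M1 over the first 6 bytes.
byte 0: (08 ^ 9a) ^ 55 = 92 ^ 55 = c7
byte 1: (80 ^ 08) ^ 73 = 88 ^ 73 = fb
byte 2: (53 ^ 6a) ^ 65 = 39 ^ 65 = 5c
byte 3: (2b ^ 6b) ^ 72 = 40 ^ 72 = 32
byte 4: (79 ^ 74) ^ 3a = 0d ^ 3a = 37
byte 5: (9b ^ 12) ^ 20 = 89 ^ 20 = a9

c7 fb 5c 32 37 a9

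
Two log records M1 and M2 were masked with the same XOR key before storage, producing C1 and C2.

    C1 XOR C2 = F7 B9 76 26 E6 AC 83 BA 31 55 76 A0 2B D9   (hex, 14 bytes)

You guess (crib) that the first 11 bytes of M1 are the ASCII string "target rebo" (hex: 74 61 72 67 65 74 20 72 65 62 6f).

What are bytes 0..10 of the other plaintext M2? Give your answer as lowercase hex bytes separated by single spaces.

83 d8 04 41 83 d8 a3 c8 54 37 19

Since C1 ⊕ C2 = M1 ⊕ M2, XORing with the guessed M1 bytes yields the corresponding M2 bytes: M2 = (C1 ⊕ C2) ⊕ M1.
247 XOR 116 = 131
185 XOR  97 = 216
118 XOR 114 =   4
 38 XOR 103 =  65
230 XOR 101 = 131
172 XOR 116 = 216
131 XOR  32 = 163
186 XOR 114 = 200
 49 XOR 101 =  84
 85 XOR  98 =  55
118 XOR 111 =  25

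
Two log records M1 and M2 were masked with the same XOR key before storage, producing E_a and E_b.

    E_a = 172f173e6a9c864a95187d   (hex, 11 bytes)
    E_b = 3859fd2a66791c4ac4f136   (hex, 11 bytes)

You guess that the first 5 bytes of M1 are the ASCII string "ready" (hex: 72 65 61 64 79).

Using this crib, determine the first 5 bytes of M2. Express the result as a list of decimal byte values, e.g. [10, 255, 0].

[93, 19, 139, 112, 117]

First, E_a ⊕ E_b = (M1 ⊕ K) ⊕ (M2 ⊕ K) = M1 ⊕ M2, so the key drops out. Then M2 = (M1 ⊕ M2) ⊕ M1 over the first 5 bytes.
byte 0: (17 ^ 38) ^ 72 = 2f ^ 72 = 5d
byte 1: (2f ^ 59) ^ 65 = 76 ^ 65 = 13
byte 2: (17 ^ fd) ^ 61 = ea ^ 61 = 8b
byte 3: (3e ^ 2a) ^ 64 = 14 ^ 64 = 70
byte 4: (6a ^ 66) ^ 79 = 0c ^ 79 = 75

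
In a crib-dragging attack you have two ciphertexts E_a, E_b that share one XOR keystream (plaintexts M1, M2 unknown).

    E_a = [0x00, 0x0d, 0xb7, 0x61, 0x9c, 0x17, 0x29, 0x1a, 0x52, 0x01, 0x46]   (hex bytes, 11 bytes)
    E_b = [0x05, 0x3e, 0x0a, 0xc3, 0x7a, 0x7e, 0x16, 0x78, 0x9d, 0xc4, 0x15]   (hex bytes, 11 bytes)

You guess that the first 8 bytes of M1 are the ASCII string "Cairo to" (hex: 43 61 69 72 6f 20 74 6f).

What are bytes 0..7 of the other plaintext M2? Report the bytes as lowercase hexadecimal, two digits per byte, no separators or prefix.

First, E_a ⊕ E_b = (M1 ⊕ K) ⊕ (M2 ⊕ K) = M1 ⊕ M2, so the key drops out. Then M2 = (M1 ⊕ M2) ⊕ M1 over the first 8 bytes.
byte 0: (00 ⊕ 05) ⊕ 43 = 05 ⊕ 43 = 46
byte 1: (0d ⊕ 3e) ⊕ 61 = 33 ⊕ 61 = 52
byte 2: (b7 ⊕ 0a) ⊕ 69 = bd ⊕ 69 = d4
byte 3: (61 ⊕ c3) ⊕ 72 = a2 ⊕ 72 = d0
byte 4: (9c ⊕ 7a) ⊕ 6f = e6 ⊕ 6f = 89
byte 5: (17 ⊕ 7e) ⊕ 20 = 69 ⊕ 20 = 49
byte 6: (29 ⊕ 16) ⊕ 74 = 3f ⊕ 74 = 4b
byte 7: (1a ⊕ 78) ⊕ 6f = 62 ⊕ 6f = 0d

4652d4d089494b0d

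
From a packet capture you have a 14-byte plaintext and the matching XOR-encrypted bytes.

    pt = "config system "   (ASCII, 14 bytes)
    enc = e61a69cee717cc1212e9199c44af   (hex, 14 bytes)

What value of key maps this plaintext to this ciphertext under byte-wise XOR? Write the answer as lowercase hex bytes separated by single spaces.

85 75 07 a8 8e 70 ec 61 6b 9a 6d f9 29 8f

Since enc = pt ⊕ key, XORing both sides with pt gives key = pt ⊕ enc.
byte 0:  99 ⊕ 230 = 133
byte 1: 111 ⊕  26 = 117
byte 2: 110 ⊕ 105 =   7
byte 3: 102 ⊕ 206 = 168
byte 4: 105 ⊕ 231 = 142
byte 5: 103 ⊕  23 = 112
byte 6:  32 ⊕ 204 = 236
byte 7: 115 ⊕  18 =  97
byte 8: 121 ⊕  18 = 107
byte 9: 115 ⊕ 233 = 154
byte 10: 116 ⊕  25 = 109
byte 11: 101 ⊕ 156 = 249
byte 12: 109 ⊕  68 =  41
byte 13:  32 ⊕ 175 = 143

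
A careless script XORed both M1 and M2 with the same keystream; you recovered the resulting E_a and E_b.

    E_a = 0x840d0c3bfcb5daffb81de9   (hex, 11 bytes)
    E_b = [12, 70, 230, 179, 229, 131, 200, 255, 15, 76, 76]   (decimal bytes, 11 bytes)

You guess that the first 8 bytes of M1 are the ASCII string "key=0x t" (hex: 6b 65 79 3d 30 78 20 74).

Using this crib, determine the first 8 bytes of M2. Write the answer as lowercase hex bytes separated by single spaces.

e3 2e 93 b5 29 4e 32 74

First, E_a ⊕ E_b = (M1 ⊕ K) ⊕ (M2 ⊕ K) = M1 ⊕ M2, so the key drops out. Then M2 = (M1 ⊕ M2) ⊕ M1 over the first 8 bytes.
byte 0: (84 xor 0c) xor 6b = 88 xor 6b = e3
byte 1: (0d xor 46) xor 65 = 4b xor 65 = 2e
byte 2: (0c xor e6) xor 79 = ea xor 79 = 93
byte 3: (3b xor b3) xor 3d = 88 xor 3d = b5
byte 4: (fc xor e5) xor 30 = 19 xor 30 = 29
byte 5: (b5 xor 83) xor 78 = 36 xor 78 = 4e
byte 6: (da xor c8) xor 20 = 12 xor 20 = 32
byte 7: (ff xor ff) xor 74 = 00 xor 74 = 74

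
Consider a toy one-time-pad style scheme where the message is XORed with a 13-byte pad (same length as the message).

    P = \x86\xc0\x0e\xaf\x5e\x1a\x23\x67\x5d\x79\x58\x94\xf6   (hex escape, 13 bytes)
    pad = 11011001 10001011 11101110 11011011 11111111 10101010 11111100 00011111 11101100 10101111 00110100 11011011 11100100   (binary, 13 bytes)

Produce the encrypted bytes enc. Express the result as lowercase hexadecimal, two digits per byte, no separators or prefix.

5f4be074a1b0df78b1d66c4f12

86 XOR d9 = 5f
c0 XOR 8b = 4b
0e XOR ee = e0
af XOR db = 74
5e XOR ff = a1
1a XOR aa = b0
23 XOR fc = df
67 XOR 1f = 78
5d XOR ec = b1
79 XOR af = d6
58 XOR 34 = 6c
94 XOR db = 4f
f6 XOR e4 = 12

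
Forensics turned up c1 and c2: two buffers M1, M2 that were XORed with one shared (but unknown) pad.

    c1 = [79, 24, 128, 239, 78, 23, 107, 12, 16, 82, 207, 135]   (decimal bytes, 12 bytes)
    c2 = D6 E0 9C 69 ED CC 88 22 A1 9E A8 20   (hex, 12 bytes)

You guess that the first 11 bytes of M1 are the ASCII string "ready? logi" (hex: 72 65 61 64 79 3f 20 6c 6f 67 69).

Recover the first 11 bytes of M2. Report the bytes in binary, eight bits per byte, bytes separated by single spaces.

11101011 10011101 01111101 11100010 11011010 11100100 11000011 01000010 11011110 10101011 00001110

First, c1 ⊕ c2 = (M1 ⊕ K) ⊕ (M2 ⊕ K) = M1 ⊕ M2, so the key drops out. Then M2 = (M1 ⊕ M2) ⊕ M1 over the first 11 bytes.
byte 0: (4f ^ d6) ^ 72 = 99 ^ 72 = eb
byte 1: (18 ^ e0) ^ 65 = f8 ^ 65 = 9d
byte 2: (80 ^ 9c) ^ 61 = 1c ^ 61 = 7d
byte 3: (ef ^ 69) ^ 64 = 86 ^ 64 = e2
byte 4: (4e ^ ed) ^ 79 = a3 ^ 79 = da
byte 5: (17 ^ cc) ^ 3f = db ^ 3f = e4
byte 6: (6b ^ 88) ^ 20 = e3 ^ 20 = c3
byte 7: (0c ^ 22) ^ 6c = 2e ^ 6c = 42
byte 8: (10 ^ a1) ^ 6f = b1 ^ 6f = de
byte 9: (52 ^ 9e) ^ 67 = cc ^ 67 = ab
byte 10: (cf ^ a8) ^ 69 = 67 ^ 69 = 0e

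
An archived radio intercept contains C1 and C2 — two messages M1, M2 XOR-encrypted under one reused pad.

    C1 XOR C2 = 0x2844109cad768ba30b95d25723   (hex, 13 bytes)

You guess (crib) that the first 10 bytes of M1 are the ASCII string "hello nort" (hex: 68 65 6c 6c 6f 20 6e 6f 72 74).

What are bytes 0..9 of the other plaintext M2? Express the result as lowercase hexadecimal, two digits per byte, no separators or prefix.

40217cf0c256e5cc79e1

Since C1 ⊕ C2 = M1 ⊕ M2, XORing with the guessed M1 bytes yields the corresponding M2 bytes: M2 = (C1 ⊕ C2) ⊕ M1.
28 xor 68 = 40
44 xor 65 = 21
10 xor 6c = 7c
9c xor 6c = f0
ad xor 6f = c2
76 xor 20 = 56
8b xor 6e = e5
a3 xor 6f = cc
0b xor 72 = 79
95 xor 74 = e1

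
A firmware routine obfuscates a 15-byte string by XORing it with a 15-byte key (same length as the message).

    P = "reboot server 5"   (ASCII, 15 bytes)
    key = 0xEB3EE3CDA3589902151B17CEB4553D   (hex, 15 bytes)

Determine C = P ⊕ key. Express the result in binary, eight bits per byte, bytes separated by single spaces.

01110010 ^ 11101011 = 10011001
01100101 ^ 00111110 = 01011011
01100010 ^ 11100011 = 10000001
01101111 ^ 11001101 = 10100010
01101111 ^ 10100011 = 11001100
01110100 ^ 01011000 = 00101100
00100000 ^ 10011001 = 10111001
01110011 ^ 00000010 = 01110001
01100101 ^ 00010101 = 01110000
01110010 ^ 00011011 = 01101001
01110110 ^ 00010111 = 01100001
01100101 ^ 11001110 = 10101011
01110010 ^ 10110100 = 11000110
00100000 ^ 01010101 = 01110101
00110101 ^ 00111101 = 00001000

10011001 01011011 10000001 10100010 11001100 00101100 10111001 01110001 01110000 01101001 01100001 10101011 11000110 01110101 00001000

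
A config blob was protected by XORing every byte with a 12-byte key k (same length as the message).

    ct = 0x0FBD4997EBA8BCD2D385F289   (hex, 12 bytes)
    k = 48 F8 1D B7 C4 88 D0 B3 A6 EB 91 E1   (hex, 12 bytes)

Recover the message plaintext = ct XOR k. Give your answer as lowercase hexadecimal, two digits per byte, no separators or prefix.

474554202f206c61756e6368

XOR is its own inverse, so applying the key byte-wise gives the result directly.
 15 ⊕  72 =  71
189 ⊕ 248 =  69
 73 ⊕  29 =  84
151 ⊕ 183 =  32
235 ⊕ 196 =  47
168 ⊕ 136 =  32
188 ⊕ 208 = 108
210 ⊕ 179 =  97
211 ⊕ 166 = 117
133 ⊕ 235 = 110
242 ⊕ 145 =  99
137 ⊕ 225 = 104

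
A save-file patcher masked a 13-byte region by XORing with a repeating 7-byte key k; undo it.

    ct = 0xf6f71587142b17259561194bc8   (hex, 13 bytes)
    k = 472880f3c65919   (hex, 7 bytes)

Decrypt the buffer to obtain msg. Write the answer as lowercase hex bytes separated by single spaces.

b1 df 95 74 d2 72 0e 62 bd e1 ea 8d 91

The 7-byte key repeats, so the effective keystream is 47 28 80 f3 c6 59 19 47 28 80 f3 c6 59.
byte 0: 246 XOR  71 = 177
byte 1: 247 XOR  40 = 223
byte 2:  21 XOR 128 = 149
byte 3: 135 XOR 243 = 116
byte 4:  20 XOR 198 = 210
byte 5:  43 XOR  89 = 114
byte 6:  23 XOR  25 =  14
byte 7:  37 XOR  71 =  98
byte 8: 149 XOR  40 = 189
byte 9:  97 XOR 128 = 225
byte 10:  25 XOR 243 = 234
byte 11:  75 XOR 198 = 141
byte 12: 200 XOR  89 = 145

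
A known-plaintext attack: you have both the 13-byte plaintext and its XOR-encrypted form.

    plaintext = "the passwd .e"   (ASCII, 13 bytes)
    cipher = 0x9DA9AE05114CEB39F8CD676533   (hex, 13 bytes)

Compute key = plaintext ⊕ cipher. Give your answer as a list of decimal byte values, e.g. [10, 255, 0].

Since cipher = plaintext ⊕ key, XORing both sides with plaintext gives key = plaintext ⊕ cipher.
byte 0: 74 XOR 9d = e9
byte 1: 68 XOR a9 = c1
byte 2: 65 XOR ae = cb
byte 3: 20 XOR 05 = 25
byte 4: 70 XOR 11 = 61
byte 5: 61 XOR 4c = 2d
byte 6: 73 XOR eb = 98
byte 7: 73 XOR 39 = 4a
byte 8: 77 XOR f8 = 8f
byte 9: 64 XOR cd = a9
byte 10: 20 XOR 67 = 47
byte 11: 2e XOR 65 = 4b
byte 12: 65 XOR 33 = 56

[233, 193, 203, 37, 97, 45, 152, 74, 143, 169, 71, 75, 86]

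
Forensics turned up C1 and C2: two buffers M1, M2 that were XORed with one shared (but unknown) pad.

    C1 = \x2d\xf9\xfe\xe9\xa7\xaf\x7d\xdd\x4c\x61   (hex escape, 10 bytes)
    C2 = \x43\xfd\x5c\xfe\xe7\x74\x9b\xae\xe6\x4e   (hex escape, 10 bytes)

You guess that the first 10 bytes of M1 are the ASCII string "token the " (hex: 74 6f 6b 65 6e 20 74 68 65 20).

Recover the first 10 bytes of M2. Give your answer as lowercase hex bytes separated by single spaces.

1a 6b c9 72 2e fb 92 1b cf 0f

First, C1 ⊕ C2 = (M1 ⊕ K) ⊕ (M2 ⊕ K) = M1 ⊕ M2, so the key drops out. Then M2 = (M1 ⊕ M2) ⊕ M1 over the first 10 bytes.
byte 0: (2d ^ 43) ^ 74 = 6e ^ 74 = 1a
byte 1: (f9 ^ fd) ^ 6f = 04 ^ 6f = 6b
byte 2: (fe ^ 5c) ^ 6b = a2 ^ 6b = c9
byte 3: (e9 ^ fe) ^ 65 = 17 ^ 65 = 72
byte 4: (a7 ^ e7) ^ 6e = 40 ^ 6e = 2e
byte 5: (af ^ 74) ^ 20 = db ^ 20 = fb
byte 6: (7d ^ 9b) ^ 74 = e6 ^ 74 = 92
byte 7: (dd ^ ae) ^ 68 = 73 ^ 68 = 1b
byte 8: (4c ^ e6) ^ 65 = aa ^ 65 = cf
byte 9: (61 ^ 4e) ^ 20 = 2f ^ 20 = 0f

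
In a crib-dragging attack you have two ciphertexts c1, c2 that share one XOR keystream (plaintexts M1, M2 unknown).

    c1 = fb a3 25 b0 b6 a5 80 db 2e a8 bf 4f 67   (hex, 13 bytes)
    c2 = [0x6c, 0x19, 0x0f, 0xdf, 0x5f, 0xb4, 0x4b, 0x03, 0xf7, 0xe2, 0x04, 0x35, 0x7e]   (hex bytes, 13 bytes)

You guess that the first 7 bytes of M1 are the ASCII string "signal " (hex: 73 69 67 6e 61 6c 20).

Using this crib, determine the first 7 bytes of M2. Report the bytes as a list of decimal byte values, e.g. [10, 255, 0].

First, c1 ⊕ c2 = (M1 ⊕ K) ⊕ (M2 ⊕ K) = M1 ⊕ M2, so the key drops out. Then M2 = (M1 ⊕ M2) ⊕ M1 over the first 7 bytes.
byte 0: (fb xor 6c) xor 73 = 97 xor 73 = e4
byte 1: (a3 xor 19) xor 69 = ba xor 69 = d3
byte 2: (25 xor 0f) xor 67 = 2a xor 67 = 4d
byte 3: (b0 xor df) xor 6e = 6f xor 6e = 01
byte 4: (b6 xor 5f) xor 61 = e9 xor 61 = 88
byte 5: (a5 xor b4) xor 6c = 11 xor 6c = 7d
byte 6: (80 xor 4b) xor 20 = cb xor 20 = eb

[228, 211, 77, 1, 136, 125, 235]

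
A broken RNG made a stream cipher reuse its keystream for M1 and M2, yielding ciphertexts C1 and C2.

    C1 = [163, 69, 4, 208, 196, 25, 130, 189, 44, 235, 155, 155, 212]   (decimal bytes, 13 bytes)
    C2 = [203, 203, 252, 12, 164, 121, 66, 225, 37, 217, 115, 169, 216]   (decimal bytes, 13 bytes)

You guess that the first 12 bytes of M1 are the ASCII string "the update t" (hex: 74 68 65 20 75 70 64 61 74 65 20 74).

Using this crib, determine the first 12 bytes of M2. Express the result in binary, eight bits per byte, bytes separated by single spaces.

00011100 11100110 10011101 11111100 00010101 00010000 10100100 00111101 01111101 01010111 11001000 01000110

First, C1 ⊕ C2 = (M1 ⊕ K) ⊕ (M2 ⊕ K) = M1 ⊕ M2, so the key drops out. Then M2 = (M1 ⊕ M2) ⊕ M1 over the first 12 bytes.
byte 0: (a3 xor cb) xor 74 = 68 xor 74 = 1c
byte 1: (45 xor cb) xor 68 = 8e xor 68 = e6
byte 2: (04 xor fc) xor 65 = f8 xor 65 = 9d
byte 3: (d0 xor 0c) xor 20 = dc xor 20 = fc
byte 4: (c4 xor a4) xor 75 = 60 xor 75 = 15
byte 5: (19 xor 79) xor 70 = 60 xor 70 = 10
byte 6: (82 xor 42) xor 64 = c0 xor 64 = a4
byte 7: (bd xor e1) xor 61 = 5c xor 61 = 3d
byte 8: (2c xor 25) xor 74 = 09 xor 74 = 7d
byte 9: (eb xor d9) xor 65 = 32 xor 65 = 57
byte 10: (9b xor 73) xor 20 = e8 xor 20 = c8
byte 11: (9b xor a9) xor 74 = 32 xor 74 = 46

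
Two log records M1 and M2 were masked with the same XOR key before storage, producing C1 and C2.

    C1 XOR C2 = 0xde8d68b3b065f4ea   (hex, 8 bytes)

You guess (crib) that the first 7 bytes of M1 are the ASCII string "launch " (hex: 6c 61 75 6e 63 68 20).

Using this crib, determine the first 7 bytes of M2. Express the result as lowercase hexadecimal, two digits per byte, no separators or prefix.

Since C1 ⊕ C2 = M1 ⊕ M2, XORing with the guessed M1 bytes yields the corresponding M2 bytes: M2 = (C1 ⊕ C2) ⊕ M1.
byte 0: 11011110 xor 01101100 = 10110010
byte 1: 10001101 xor 01100001 = 11101100
byte 2: 01101000 xor 01110101 = 00011101
byte 3: 10110011 xor 01101110 = 11011101
byte 4: 10110000 xor 01100011 = 11010011
byte 5: 01100101 xor 01101000 = 00001101
byte 6: 11110100 xor 00100000 = 11010100

b2ec1dddd30dd4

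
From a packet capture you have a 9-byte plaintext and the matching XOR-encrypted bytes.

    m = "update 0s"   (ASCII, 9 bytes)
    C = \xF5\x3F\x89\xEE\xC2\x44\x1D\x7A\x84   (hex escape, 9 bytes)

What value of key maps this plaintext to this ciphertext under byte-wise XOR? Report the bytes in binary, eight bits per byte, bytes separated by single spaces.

10000000 01001111 11101101 10001111 10110110 00100001 00111101 01001010 11110111

Since C = m ⊕ key, XORing both sides with m gives key = m ⊕ C.
117 XOR 245 = 128
112 XOR  63 =  79
100 XOR 137 = 237
 97 XOR 238 = 143
116 XOR 194 = 182
101 XOR  68 =  33
 32 XOR  29 =  61
 48 XOR 122 =  74
115 XOR 132 = 247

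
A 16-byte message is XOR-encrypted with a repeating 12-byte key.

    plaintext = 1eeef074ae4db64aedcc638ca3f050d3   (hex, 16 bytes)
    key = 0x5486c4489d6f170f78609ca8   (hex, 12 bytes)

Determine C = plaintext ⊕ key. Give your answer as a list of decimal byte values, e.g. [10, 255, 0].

The 12-byte key repeats, so the effective keystream is 54 86 c4 48 9d 6f 17 0f 78 60 9c a8 54 86 c4 48.
byte 0:  30 ^  84 =  74
byte 1: 238 ^ 134 = 104
byte 2: 240 ^ 196 =  52
byte 3: 116 ^  72 =  60
byte 4: 174 ^ 157 =  51
byte 5:  77 ^ 111 =  34
byte 6: 182 ^  23 = 161
byte 7:  74 ^  15 =  69
byte 8: 237 ^ 120 = 149
byte 9: 204 ^  96 = 172
byte 10:  99 ^ 156 = 255
byte 11: 140 ^ 168 =  36
byte 12: 163 ^  84 = 247
byte 13: 240 ^ 134 = 118
byte 14:  80 ^ 196 = 148
byte 15: 211 ^  72 = 155

[74, 104, 52, 60, 51, 34, 161, 69, 149, 172, 255, 36, 247, 118, 148, 155]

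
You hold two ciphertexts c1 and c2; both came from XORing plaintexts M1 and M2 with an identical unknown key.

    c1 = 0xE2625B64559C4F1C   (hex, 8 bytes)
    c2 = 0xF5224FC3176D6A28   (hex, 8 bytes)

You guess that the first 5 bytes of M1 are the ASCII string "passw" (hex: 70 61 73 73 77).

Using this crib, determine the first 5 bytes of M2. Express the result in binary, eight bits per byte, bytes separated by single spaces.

First, c1 ⊕ c2 = (M1 ⊕ K) ⊕ (M2 ⊕ K) = M1 ⊕ M2, so the key drops out. Then M2 = (M1 ⊕ M2) ⊕ M1 over the first 5 bytes.
byte 0: (e2 XOR f5) XOR 70 = 17 XOR 70 = 67
byte 1: (62 XOR 22) XOR 61 = 40 XOR 61 = 21
byte 2: (5b XOR 4f) XOR 73 = 14 XOR 73 = 67
byte 3: (64 XOR c3) XOR 73 = a7 XOR 73 = d4
byte 4: (55 XOR 17) XOR 77 = 42 XOR 77 = 35

01100111 00100001 01100111 11010100 00110101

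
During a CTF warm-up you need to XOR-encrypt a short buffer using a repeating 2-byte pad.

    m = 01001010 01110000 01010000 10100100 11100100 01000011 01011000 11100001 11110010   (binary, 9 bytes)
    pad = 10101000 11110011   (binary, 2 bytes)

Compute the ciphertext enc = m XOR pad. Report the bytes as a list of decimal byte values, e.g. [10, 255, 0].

The 2-byte key repeats, so the effective keystream is a8 f3 a8 f3 a8 f3 a8 f3 a8.
byte 0: 4a XOR a8 = e2
byte 1: 70 XOR f3 = 83
byte 2: 50 XOR a8 = f8
byte 3: a4 XOR f3 = 57
byte 4: e4 XOR a8 = 4c
byte 5: 43 XOR f3 = b0
byte 6: 58 XOR a8 = f0
byte 7: e1 XOR f3 = 12
byte 8: f2 XOR a8 = 5a

[226, 131, 248, 87, 76, 176, 240, 18, 90]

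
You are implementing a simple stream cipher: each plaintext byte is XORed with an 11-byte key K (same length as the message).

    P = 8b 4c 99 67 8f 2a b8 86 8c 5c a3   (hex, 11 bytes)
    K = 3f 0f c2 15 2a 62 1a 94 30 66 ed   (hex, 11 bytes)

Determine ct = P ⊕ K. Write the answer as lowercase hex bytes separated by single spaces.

b4 43 5b 72 a5 48 a2 12 bc 3a 4e

XOR is its own inverse, so applying the key byte-wise gives the result directly.
byte 0: 10001011 ⊕ 00111111 = 10110100
byte 1: 01001100 ⊕ 00001111 = 01000011
byte 2: 10011001 ⊕ 11000010 = 01011011
byte 3: 01100111 ⊕ 00010101 = 01110010
byte 4: 10001111 ⊕ 00101010 = 10100101
byte 5: 00101010 ⊕ 01100010 = 01001000
byte 6: 10111000 ⊕ 00011010 = 10100010
byte 7: 10000110 ⊕ 10010100 = 00010010
byte 8: 10001100 ⊕ 00110000 = 10111100
byte 9: 01011100 ⊕ 01100110 = 00111010
byte 10: 10100011 ⊕ 11101101 = 01001110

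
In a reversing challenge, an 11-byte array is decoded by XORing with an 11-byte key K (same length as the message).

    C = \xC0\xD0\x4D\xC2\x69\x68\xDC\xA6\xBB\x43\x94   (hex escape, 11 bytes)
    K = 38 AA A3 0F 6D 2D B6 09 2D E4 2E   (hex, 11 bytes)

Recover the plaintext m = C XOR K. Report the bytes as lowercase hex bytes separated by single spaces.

f8 7a ee cd 04 45 6a af 96 a7 ba

byte 0: c0 xor 38 = f8
byte 1: d0 xor aa = 7a
byte 2: 4d xor a3 = ee
byte 3: c2 xor 0f = cd
byte 4: 69 xor 6d = 04
byte 5: 68 xor 2d = 45
byte 6: dc xor b6 = 6a
byte 7: a6 xor 09 = af
byte 8: bb xor 2d = 96
byte 9: 43 xor e4 = a7
byte 10: 94 xor 2e = ba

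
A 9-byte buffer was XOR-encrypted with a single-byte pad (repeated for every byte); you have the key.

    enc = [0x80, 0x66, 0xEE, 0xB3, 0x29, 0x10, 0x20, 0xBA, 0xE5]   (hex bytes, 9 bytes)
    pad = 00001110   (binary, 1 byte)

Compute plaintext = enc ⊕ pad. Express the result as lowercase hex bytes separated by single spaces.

8e 68 e0 bd 27 1e 2e b4 eb

The 1-byte key repeats, so the effective keystream is 0e 0e 0e 0e 0e 0e 0e 0e 0e.
byte 0: 128 XOR  14 = 142
byte 1: 102 XOR  14 = 104
byte 2: 238 XOR  14 = 224
byte 3: 179 XOR  14 = 189
byte 4:  41 XOR  14 =  39
byte 5:  16 XOR  14 =  30
byte 6:  32 XOR  14 =  46
byte 7: 186 XOR  14 = 180
byte 8: 229 XOR  14 = 235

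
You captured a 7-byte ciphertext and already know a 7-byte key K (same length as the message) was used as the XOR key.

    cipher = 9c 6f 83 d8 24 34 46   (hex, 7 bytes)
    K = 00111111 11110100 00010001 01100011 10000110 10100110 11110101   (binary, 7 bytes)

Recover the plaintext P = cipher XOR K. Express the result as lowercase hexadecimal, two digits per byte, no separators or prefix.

XOR is its own inverse, so applying the key byte-wise gives the result directly.
9c XOR 3f = a3
6f XOR f4 = 9b
83 XOR 11 = 92
d8 XOR 63 = bb
24 XOR 86 = a2
34 XOR a6 = 92
46 XOR f5 = b3

a39b92bba292b3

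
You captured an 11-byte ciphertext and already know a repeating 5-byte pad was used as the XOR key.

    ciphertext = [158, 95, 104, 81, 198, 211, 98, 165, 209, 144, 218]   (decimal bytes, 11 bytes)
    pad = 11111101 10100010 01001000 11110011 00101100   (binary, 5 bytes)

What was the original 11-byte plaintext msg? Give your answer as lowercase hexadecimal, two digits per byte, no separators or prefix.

63fd20a2ea2ec0ed22bc27

The 5-byte key repeats, so the effective keystream is fd a2 48 f3 2c fd a2 48 f3 2c fd.
byte 0: 9e XOR fd = 63
byte 1: 5f XOR a2 = fd
byte 2: 68 XOR 48 = 20
byte 3: 51 XOR f3 = a2
byte 4: c6 XOR 2c = ea
byte 5: d3 XOR fd = 2e
byte 6: 62 XOR a2 = c0
byte 7: a5 XOR 48 = ed
byte 8: d1 XOR f3 = 22
byte 9: 90 XOR 2c = bc
byte 10: da XOR fd = 27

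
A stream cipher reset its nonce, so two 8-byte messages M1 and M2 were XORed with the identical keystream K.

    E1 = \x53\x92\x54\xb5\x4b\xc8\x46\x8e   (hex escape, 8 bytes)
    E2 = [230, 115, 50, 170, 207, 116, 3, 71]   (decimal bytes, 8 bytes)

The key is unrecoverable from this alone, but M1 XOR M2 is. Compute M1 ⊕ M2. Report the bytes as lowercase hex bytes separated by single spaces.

b5 e1 66 1f 84 bc 45 c9

E1 ⊕ E2 = (M1 ⊕ K) ⊕ (M2 ⊕ K) = M1 ⊕ M2 — the shared key cancels under XOR.
byte 0:  83 ⊕ 230 = 181
byte 1: 146 ⊕ 115 = 225
byte 2:  84 ⊕  50 = 102
byte 3: 181 ⊕ 170 =  31
byte 4:  75 ⊕ 207 = 132
byte 5: 200 ⊕ 116 = 188
byte 6:  70 ⊕   3 =  69
byte 7: 142 ⊕  71 = 201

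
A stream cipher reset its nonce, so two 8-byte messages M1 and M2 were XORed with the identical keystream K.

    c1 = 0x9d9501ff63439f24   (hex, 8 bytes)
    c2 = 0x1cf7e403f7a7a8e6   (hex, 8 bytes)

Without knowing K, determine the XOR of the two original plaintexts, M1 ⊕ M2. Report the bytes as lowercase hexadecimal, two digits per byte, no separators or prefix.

8162e5fc94e437c2

c1 ⊕ c2 = (M1 ⊕ K) ⊕ (M2 ⊕ K) = M1 ⊕ M2 — the shared key cancels under XOR.
9d xor 1c = 81
95 xor f7 = 62
01 xor e4 = e5
ff xor 03 = fc
63 xor f7 = 94
43 xor a7 = e4
9f xor a8 = 37
24 xor e6 = c2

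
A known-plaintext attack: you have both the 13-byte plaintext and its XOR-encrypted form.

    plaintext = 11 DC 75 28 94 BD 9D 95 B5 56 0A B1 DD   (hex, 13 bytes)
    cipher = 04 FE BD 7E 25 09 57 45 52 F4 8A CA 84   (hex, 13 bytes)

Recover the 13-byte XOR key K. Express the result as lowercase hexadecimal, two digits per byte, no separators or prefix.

Since cipher = plaintext ⊕ K, XORing both sides with plaintext gives K = plaintext ⊕ cipher.
byte 0: 11 ^ 04 = 15
byte 1: dc ^ fe = 22
byte 2: 75 ^ bd = c8
byte 3: 28 ^ 7e = 56
byte 4: 94 ^ 25 = b1
byte 5: bd ^ 09 = b4
byte 6: 9d ^ 57 = ca
byte 7: 95 ^ 45 = d0
byte 8: b5 ^ 52 = e7
byte 9: 56 ^ f4 = a2
byte 10: 0a ^ 8a = 80
byte 11: b1 ^ ca = 7b
byte 12: dd ^ 84 = 59

1522c856b1b4cad0e7a2807b59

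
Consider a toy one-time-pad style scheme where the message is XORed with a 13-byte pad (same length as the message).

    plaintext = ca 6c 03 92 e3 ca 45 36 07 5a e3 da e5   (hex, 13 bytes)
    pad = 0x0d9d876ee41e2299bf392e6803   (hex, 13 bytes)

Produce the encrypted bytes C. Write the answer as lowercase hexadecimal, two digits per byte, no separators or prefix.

c7f184fc07d467afb863cdb2e6

XOR is its own inverse, so applying the key byte-wise gives the result directly.
ca XOR 0d = c7
6c XOR 9d = f1
03 XOR 87 = 84
92 XOR 6e = fc
e3 XOR e4 = 07
ca XOR 1e = d4
45 XOR 22 = 67
36 XOR 99 = af
07 XOR bf = b8
5a XOR 39 = 63
e3 XOR 2e = cd
da XOR 68 = b2
e5 XOR 03 = e6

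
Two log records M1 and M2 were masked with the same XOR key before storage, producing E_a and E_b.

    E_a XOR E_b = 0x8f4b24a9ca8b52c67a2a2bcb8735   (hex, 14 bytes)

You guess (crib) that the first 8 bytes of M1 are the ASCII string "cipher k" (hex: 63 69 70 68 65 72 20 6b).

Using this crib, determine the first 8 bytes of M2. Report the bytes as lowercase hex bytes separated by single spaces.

ec 22 54 c1 af f9 72 ad

Since E_a ⊕ E_b = M1 ⊕ M2, XORing with the guessed M1 bytes yields the corresponding M2 bytes: M2 = (E_a ⊕ E_b) ⊕ M1.
8f ^ 63 = ec
4b ^ 69 = 22
24 ^ 70 = 54
a9 ^ 68 = c1
ca ^ 65 = af
8b ^ 72 = f9
52 ^ 20 = 72
c6 ^ 6b = ad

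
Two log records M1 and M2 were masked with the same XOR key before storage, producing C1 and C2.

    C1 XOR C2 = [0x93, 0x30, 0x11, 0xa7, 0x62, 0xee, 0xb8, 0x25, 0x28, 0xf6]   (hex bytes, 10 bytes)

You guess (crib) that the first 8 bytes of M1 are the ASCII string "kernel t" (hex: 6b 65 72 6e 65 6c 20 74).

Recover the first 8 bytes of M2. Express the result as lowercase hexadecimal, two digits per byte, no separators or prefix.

Since C1 ⊕ C2 = M1 ⊕ M2, XORing with the guessed M1 bytes yields the corresponding M2 bytes: M2 = (C1 ⊕ C2) ⊕ M1.
10010011 ⊕ 01101011 = 11111000
00110000 ⊕ 01100101 = 01010101
00010001 ⊕ 01110010 = 01100011
10100111 ⊕ 01101110 = 11001001
01100010 ⊕ 01100101 = 00000111
11101110 ⊕ 01101100 = 10000010
10111000 ⊕ 00100000 = 10011000
00100101 ⊕ 01110100 = 01010001

f85563c907829851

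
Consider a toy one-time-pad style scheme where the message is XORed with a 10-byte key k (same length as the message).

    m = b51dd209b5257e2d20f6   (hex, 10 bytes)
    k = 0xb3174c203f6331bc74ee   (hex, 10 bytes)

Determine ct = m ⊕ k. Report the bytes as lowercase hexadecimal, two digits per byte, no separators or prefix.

b5 ^ b3 = 06
1d ^ 17 = 0a
d2 ^ 4c = 9e
09 ^ 20 = 29
b5 ^ 3f = 8a
25 ^ 63 = 46
7e ^ 31 = 4f
2d ^ bc = 91
20 ^ 74 = 54
f6 ^ ee = 18

060a9e298a464f915418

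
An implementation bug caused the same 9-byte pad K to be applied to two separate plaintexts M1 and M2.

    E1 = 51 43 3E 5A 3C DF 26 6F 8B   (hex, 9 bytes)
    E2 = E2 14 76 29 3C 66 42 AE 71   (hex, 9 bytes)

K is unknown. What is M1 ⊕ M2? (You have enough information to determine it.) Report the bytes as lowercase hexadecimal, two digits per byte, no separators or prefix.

E1 ⊕ E2 = (M1 ⊕ K) ⊕ (M2 ⊕ K) = M1 ⊕ M2 — the shared key cancels under XOR.
01010001 XOR 11100010 = 10110011
01000011 XOR 00010100 = 01010111
00111110 XOR 01110110 = 01001000
01011010 XOR 00101001 = 01110011
00111100 XOR 00111100 = 00000000
11011111 XOR 01100110 = 10111001
00100110 XOR 01000010 = 01100100
01101111 XOR 10101110 = 11000001
10001011 XOR 01110001 = 11111010

b357487300b964c1fa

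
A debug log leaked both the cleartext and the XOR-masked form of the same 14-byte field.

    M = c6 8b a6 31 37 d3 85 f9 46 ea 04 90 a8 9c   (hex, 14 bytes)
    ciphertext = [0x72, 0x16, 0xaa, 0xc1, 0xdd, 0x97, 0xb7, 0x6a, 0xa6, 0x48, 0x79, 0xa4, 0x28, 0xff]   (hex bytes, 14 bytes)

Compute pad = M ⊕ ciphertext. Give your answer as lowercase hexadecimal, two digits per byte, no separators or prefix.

b49d0cf0ea443293e0a27d348063

Since ciphertext = M ⊕ pad, XORing both sides with M gives pad = M ⊕ ciphertext.
byte 0: c6 xor 72 = b4
byte 1: 8b xor 16 = 9d
byte 2: a6 xor aa = 0c
byte 3: 31 xor c1 = f0
byte 4: 37 xor dd = ea
byte 5: d3 xor 97 = 44
byte 6: 85 xor b7 = 32
byte 7: f9 xor 6a = 93
byte 8: 46 xor a6 = e0
byte 9: ea xor 48 = a2
byte 10: 04 xor 79 = 7d
byte 11: 90 xor a4 = 34
byte 12: a8 xor 28 = 80
byte 13: 9c xor ff = 63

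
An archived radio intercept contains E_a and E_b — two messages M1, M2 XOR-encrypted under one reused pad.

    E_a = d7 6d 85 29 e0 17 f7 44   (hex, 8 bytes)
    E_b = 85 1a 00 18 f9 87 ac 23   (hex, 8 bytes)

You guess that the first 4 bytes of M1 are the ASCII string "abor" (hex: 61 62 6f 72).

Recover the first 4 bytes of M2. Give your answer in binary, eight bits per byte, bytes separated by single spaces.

00110011 00010101 11101010 01000011

First, E_a ⊕ E_b = (M1 ⊕ K) ⊕ (M2 ⊕ K) = M1 ⊕ M2, so the key drops out. Then M2 = (M1 ⊕ M2) ⊕ M1 over the first 4 bytes.
byte 0: (d7 XOR 85) XOR 61 = 52 XOR 61 = 33
byte 1: (6d XOR 1a) XOR 62 = 77 XOR 62 = 15
byte 2: (85 XOR 00) XOR 6f = 85 XOR 6f = ea
byte 3: (29 XOR 18) XOR 72 = 31 XOR 72 = 43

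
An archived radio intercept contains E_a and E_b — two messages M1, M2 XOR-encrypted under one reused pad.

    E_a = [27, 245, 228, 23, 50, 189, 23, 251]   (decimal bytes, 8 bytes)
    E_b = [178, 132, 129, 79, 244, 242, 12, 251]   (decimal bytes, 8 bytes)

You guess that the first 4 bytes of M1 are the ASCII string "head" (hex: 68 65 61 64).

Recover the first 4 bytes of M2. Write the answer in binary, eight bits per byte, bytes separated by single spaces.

First, E_a ⊕ E_b = (M1 ⊕ K) ⊕ (M2 ⊕ K) = M1 ⊕ M2, so the key drops out. Then M2 = (M1 ⊕ M2) ⊕ M1 over the first 4 bytes.
byte 0: (1b XOR b2) XOR 68 = a9 XOR 68 = c1
byte 1: (f5 XOR 84) XOR 65 = 71 XOR 65 = 14
byte 2: (e4 XOR 81) XOR 61 = 65 XOR 61 = 04
byte 3: (17 XOR 4f) XOR 64 = 58 XOR 64 = 3c

11000001 00010100 00000100 00111100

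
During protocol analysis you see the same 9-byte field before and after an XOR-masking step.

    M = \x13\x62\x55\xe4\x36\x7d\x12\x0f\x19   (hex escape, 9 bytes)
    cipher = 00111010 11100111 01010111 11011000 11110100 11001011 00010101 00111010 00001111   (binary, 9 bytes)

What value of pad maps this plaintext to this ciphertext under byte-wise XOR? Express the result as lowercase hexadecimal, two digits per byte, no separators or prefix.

2985023cc2b6073516

Since cipher = M ⊕ pad, XORing both sides with M gives pad = M ⊕ cipher.
13 xor 3a = 29
62 xor e7 = 85
55 xor 57 = 02
e4 xor d8 = 3c
36 xor f4 = c2
7d xor cb = b6
12 xor 15 = 07
0f xor 3a = 35
19 xor 0f = 16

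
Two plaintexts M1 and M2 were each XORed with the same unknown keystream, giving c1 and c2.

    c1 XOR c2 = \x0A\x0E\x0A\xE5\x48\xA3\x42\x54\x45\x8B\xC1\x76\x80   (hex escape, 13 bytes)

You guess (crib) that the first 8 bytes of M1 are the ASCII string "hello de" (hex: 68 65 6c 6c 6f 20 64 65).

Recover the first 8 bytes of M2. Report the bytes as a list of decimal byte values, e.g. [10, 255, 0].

Since c1 ⊕ c2 = M1 ⊕ M2, XORing with the guessed M1 bytes yields the corresponding M2 bytes: M2 = (c1 ⊕ c2) ⊕ M1.
0a XOR 68 = 62
0e XOR 65 = 6b
0a XOR 6c = 66
e5 XOR 6c = 89
48 XOR 6f = 27
a3 XOR 20 = 83
42 XOR 64 = 26
54 XOR 65 = 31

[98, 107, 102, 137, 39, 131, 38, 49]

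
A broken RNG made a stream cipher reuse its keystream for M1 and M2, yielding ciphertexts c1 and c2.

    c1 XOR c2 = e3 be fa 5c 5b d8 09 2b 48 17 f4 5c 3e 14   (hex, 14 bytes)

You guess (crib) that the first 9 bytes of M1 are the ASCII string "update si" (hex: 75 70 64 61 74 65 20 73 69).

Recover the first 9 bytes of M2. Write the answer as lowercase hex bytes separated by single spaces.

Since c1 ⊕ c2 = M1 ⊕ M2, XORing with the guessed M1 bytes yields the corresponding M2 bytes: M2 = (c1 ⊕ c2) ⊕ M1.
e3 ⊕ 75 = 96
be ⊕ 70 = ce
fa ⊕ 64 = 9e
5c ⊕ 61 = 3d
5b ⊕ 74 = 2f
d8 ⊕ 65 = bd
09 ⊕ 20 = 29
2b ⊕ 73 = 58
48 ⊕ 69 = 21

96 ce 9e 3d 2f bd 29 58 21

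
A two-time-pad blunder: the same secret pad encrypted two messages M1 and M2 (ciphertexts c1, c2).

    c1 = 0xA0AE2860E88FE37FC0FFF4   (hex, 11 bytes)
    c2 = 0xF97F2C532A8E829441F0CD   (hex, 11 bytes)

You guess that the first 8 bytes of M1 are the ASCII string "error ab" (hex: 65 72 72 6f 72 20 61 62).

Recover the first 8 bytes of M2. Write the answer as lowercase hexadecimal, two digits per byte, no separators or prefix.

3ca3765cb0210089

First, c1 ⊕ c2 = (M1 ⊕ K) ⊕ (M2 ⊕ K) = M1 ⊕ M2, so the key drops out. Then M2 = (M1 ⊕ M2) ⊕ M1 over the first 8 bytes.
byte 0: (a0 ⊕ f9) ⊕ 65 = 59 ⊕ 65 = 3c
byte 1: (ae ⊕ 7f) ⊕ 72 = d1 ⊕ 72 = a3
byte 2: (28 ⊕ 2c) ⊕ 72 = 04 ⊕ 72 = 76
byte 3: (60 ⊕ 53) ⊕ 6f = 33 ⊕ 6f = 5c
byte 4: (e8 ⊕ 2a) ⊕ 72 = c2 ⊕ 72 = b0
byte 5: (8f ⊕ 8e) ⊕ 20 = 01 ⊕ 20 = 21
byte 6: (e3 ⊕ 82) ⊕ 61 = 61 ⊕ 61 = 00
byte 7: (7f ⊕ 94) ⊕ 62 = eb ⊕ 62 = 89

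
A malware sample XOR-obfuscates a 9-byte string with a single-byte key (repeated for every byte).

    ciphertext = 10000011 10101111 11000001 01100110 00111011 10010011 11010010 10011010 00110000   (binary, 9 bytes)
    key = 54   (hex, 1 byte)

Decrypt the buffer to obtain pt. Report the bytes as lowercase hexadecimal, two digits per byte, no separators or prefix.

The 1-byte key repeats, so the effective keystream is 54 54 54 54 54 54 54 54 54.
byte 0: 83 ⊕ 54 = d7
byte 1: af ⊕ 54 = fb
byte 2: c1 ⊕ 54 = 95
byte 3: 66 ⊕ 54 = 32
byte 4: 3b ⊕ 54 = 6f
byte 5: 93 ⊕ 54 = c7
byte 6: d2 ⊕ 54 = 86
byte 7: 9a ⊕ 54 = ce
byte 8: 30 ⊕ 54 = 64

d7fb95326fc786ce64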